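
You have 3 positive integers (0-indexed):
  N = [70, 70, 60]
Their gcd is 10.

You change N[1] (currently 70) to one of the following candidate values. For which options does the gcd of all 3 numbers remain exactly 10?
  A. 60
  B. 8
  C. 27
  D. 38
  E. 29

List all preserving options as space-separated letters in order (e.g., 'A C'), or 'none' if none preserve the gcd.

Answer: A

Derivation:
Old gcd = 10; gcd of others (without N[1]) = 10
New gcd for candidate v: gcd(10, v). Preserves old gcd iff gcd(10, v) = 10.
  Option A: v=60, gcd(10,60)=10 -> preserves
  Option B: v=8, gcd(10,8)=2 -> changes
  Option C: v=27, gcd(10,27)=1 -> changes
  Option D: v=38, gcd(10,38)=2 -> changes
  Option E: v=29, gcd(10,29)=1 -> changes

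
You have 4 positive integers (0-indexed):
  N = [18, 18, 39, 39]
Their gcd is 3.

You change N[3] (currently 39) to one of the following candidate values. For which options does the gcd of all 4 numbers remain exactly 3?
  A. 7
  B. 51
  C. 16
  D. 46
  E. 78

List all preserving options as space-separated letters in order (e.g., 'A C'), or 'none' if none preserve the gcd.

Old gcd = 3; gcd of others (without N[3]) = 3
New gcd for candidate v: gcd(3, v). Preserves old gcd iff gcd(3, v) = 3.
  Option A: v=7, gcd(3,7)=1 -> changes
  Option B: v=51, gcd(3,51)=3 -> preserves
  Option C: v=16, gcd(3,16)=1 -> changes
  Option D: v=46, gcd(3,46)=1 -> changes
  Option E: v=78, gcd(3,78)=3 -> preserves

Answer: B E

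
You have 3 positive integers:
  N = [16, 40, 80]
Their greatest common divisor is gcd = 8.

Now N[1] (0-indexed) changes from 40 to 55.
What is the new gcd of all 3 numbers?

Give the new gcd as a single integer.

Answer: 1

Derivation:
Numbers: [16, 40, 80], gcd = 8
Change: index 1, 40 -> 55
gcd of the OTHER numbers (without index 1): gcd([16, 80]) = 16
New gcd = gcd(g_others, new_val) = gcd(16, 55) = 1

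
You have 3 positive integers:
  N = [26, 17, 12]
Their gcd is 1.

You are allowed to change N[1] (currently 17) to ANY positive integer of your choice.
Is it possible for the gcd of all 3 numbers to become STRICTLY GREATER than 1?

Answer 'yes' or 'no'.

Current gcd = 1
gcd of all OTHER numbers (without N[1]=17): gcd([26, 12]) = 2
The new gcd after any change is gcd(2, new_value).
This can be at most 2.
Since 2 > old gcd 1, the gcd CAN increase (e.g., set N[1] = 2).

Answer: yes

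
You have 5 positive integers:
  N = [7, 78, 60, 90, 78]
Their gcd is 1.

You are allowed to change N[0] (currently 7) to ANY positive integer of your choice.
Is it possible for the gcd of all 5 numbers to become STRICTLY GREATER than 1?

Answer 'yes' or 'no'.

Answer: yes

Derivation:
Current gcd = 1
gcd of all OTHER numbers (without N[0]=7): gcd([78, 60, 90, 78]) = 6
The new gcd after any change is gcd(6, new_value).
This can be at most 6.
Since 6 > old gcd 1, the gcd CAN increase (e.g., set N[0] = 6).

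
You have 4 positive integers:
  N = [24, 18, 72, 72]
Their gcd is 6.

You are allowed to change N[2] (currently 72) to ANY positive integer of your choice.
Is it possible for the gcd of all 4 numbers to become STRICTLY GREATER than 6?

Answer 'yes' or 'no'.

Answer: no

Derivation:
Current gcd = 6
gcd of all OTHER numbers (without N[2]=72): gcd([24, 18, 72]) = 6
The new gcd after any change is gcd(6, new_value).
This can be at most 6.
Since 6 = old gcd 6, the gcd can only stay the same or decrease.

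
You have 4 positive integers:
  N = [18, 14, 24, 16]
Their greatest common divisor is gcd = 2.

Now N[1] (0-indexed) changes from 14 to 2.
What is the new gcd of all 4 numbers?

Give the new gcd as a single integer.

Answer: 2

Derivation:
Numbers: [18, 14, 24, 16], gcd = 2
Change: index 1, 14 -> 2
gcd of the OTHER numbers (without index 1): gcd([18, 24, 16]) = 2
New gcd = gcd(g_others, new_val) = gcd(2, 2) = 2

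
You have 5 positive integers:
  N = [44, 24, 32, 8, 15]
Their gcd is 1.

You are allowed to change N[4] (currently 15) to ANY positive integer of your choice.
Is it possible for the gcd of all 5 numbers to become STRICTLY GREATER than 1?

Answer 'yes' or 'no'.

Current gcd = 1
gcd of all OTHER numbers (without N[4]=15): gcd([44, 24, 32, 8]) = 4
The new gcd after any change is gcd(4, new_value).
This can be at most 4.
Since 4 > old gcd 1, the gcd CAN increase (e.g., set N[4] = 4).

Answer: yes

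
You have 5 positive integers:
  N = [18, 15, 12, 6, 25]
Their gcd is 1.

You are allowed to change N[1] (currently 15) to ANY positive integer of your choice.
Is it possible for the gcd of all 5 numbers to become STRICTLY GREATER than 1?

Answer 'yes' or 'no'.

Answer: no

Derivation:
Current gcd = 1
gcd of all OTHER numbers (without N[1]=15): gcd([18, 12, 6, 25]) = 1
The new gcd after any change is gcd(1, new_value).
This can be at most 1.
Since 1 = old gcd 1, the gcd can only stay the same or decrease.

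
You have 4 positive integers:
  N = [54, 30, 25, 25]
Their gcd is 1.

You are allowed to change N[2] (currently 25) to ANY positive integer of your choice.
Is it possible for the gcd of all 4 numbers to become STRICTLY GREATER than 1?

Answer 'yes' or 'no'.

Current gcd = 1
gcd of all OTHER numbers (without N[2]=25): gcd([54, 30, 25]) = 1
The new gcd after any change is gcd(1, new_value).
This can be at most 1.
Since 1 = old gcd 1, the gcd can only stay the same or decrease.

Answer: no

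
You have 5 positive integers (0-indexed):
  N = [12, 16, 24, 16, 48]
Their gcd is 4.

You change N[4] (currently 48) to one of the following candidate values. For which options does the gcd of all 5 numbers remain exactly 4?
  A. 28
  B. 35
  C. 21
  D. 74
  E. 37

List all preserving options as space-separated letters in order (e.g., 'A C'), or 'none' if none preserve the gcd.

Answer: A

Derivation:
Old gcd = 4; gcd of others (without N[4]) = 4
New gcd for candidate v: gcd(4, v). Preserves old gcd iff gcd(4, v) = 4.
  Option A: v=28, gcd(4,28)=4 -> preserves
  Option B: v=35, gcd(4,35)=1 -> changes
  Option C: v=21, gcd(4,21)=1 -> changes
  Option D: v=74, gcd(4,74)=2 -> changes
  Option E: v=37, gcd(4,37)=1 -> changes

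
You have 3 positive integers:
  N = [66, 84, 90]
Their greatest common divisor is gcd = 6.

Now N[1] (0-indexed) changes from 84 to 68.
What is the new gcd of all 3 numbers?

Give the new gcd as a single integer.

Numbers: [66, 84, 90], gcd = 6
Change: index 1, 84 -> 68
gcd of the OTHER numbers (without index 1): gcd([66, 90]) = 6
New gcd = gcd(g_others, new_val) = gcd(6, 68) = 2

Answer: 2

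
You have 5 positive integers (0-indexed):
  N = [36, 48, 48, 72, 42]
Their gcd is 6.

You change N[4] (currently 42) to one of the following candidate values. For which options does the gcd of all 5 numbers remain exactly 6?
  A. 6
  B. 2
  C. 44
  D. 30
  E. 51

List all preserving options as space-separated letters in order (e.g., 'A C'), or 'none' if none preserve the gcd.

Old gcd = 6; gcd of others (without N[4]) = 12
New gcd for candidate v: gcd(12, v). Preserves old gcd iff gcd(12, v) = 6.
  Option A: v=6, gcd(12,6)=6 -> preserves
  Option B: v=2, gcd(12,2)=2 -> changes
  Option C: v=44, gcd(12,44)=4 -> changes
  Option D: v=30, gcd(12,30)=6 -> preserves
  Option E: v=51, gcd(12,51)=3 -> changes

Answer: A D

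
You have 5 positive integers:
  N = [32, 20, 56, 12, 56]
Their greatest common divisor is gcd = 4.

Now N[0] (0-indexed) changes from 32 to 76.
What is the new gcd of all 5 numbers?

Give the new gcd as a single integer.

Numbers: [32, 20, 56, 12, 56], gcd = 4
Change: index 0, 32 -> 76
gcd of the OTHER numbers (without index 0): gcd([20, 56, 12, 56]) = 4
New gcd = gcd(g_others, new_val) = gcd(4, 76) = 4

Answer: 4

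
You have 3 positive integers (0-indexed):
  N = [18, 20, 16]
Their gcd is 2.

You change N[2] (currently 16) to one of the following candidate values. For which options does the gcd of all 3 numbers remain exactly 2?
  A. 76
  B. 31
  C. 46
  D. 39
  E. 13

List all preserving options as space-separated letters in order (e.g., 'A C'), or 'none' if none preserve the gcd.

Answer: A C

Derivation:
Old gcd = 2; gcd of others (without N[2]) = 2
New gcd for candidate v: gcd(2, v). Preserves old gcd iff gcd(2, v) = 2.
  Option A: v=76, gcd(2,76)=2 -> preserves
  Option B: v=31, gcd(2,31)=1 -> changes
  Option C: v=46, gcd(2,46)=2 -> preserves
  Option D: v=39, gcd(2,39)=1 -> changes
  Option E: v=13, gcd(2,13)=1 -> changes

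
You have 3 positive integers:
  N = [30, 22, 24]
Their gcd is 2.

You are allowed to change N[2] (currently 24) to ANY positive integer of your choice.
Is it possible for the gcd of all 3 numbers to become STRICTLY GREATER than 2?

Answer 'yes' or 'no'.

Current gcd = 2
gcd of all OTHER numbers (without N[2]=24): gcd([30, 22]) = 2
The new gcd after any change is gcd(2, new_value).
This can be at most 2.
Since 2 = old gcd 2, the gcd can only stay the same or decrease.

Answer: no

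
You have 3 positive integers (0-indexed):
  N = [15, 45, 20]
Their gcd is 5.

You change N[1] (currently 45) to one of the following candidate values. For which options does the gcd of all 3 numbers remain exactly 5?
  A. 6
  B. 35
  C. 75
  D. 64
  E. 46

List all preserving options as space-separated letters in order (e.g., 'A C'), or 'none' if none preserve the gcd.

Old gcd = 5; gcd of others (without N[1]) = 5
New gcd for candidate v: gcd(5, v). Preserves old gcd iff gcd(5, v) = 5.
  Option A: v=6, gcd(5,6)=1 -> changes
  Option B: v=35, gcd(5,35)=5 -> preserves
  Option C: v=75, gcd(5,75)=5 -> preserves
  Option D: v=64, gcd(5,64)=1 -> changes
  Option E: v=46, gcd(5,46)=1 -> changes

Answer: B C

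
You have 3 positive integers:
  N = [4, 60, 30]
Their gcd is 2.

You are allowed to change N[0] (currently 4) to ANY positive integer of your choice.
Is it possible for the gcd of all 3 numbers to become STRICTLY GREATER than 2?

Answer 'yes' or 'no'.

Current gcd = 2
gcd of all OTHER numbers (without N[0]=4): gcd([60, 30]) = 30
The new gcd after any change is gcd(30, new_value).
This can be at most 30.
Since 30 > old gcd 2, the gcd CAN increase (e.g., set N[0] = 30).

Answer: yes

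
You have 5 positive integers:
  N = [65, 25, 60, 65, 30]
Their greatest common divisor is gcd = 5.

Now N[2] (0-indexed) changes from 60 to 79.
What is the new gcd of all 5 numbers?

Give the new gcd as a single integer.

Numbers: [65, 25, 60, 65, 30], gcd = 5
Change: index 2, 60 -> 79
gcd of the OTHER numbers (without index 2): gcd([65, 25, 65, 30]) = 5
New gcd = gcd(g_others, new_val) = gcd(5, 79) = 1

Answer: 1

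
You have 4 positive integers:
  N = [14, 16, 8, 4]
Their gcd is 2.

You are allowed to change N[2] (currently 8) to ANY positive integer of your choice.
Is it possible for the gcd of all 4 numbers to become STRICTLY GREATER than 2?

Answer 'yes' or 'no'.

Current gcd = 2
gcd of all OTHER numbers (without N[2]=8): gcd([14, 16, 4]) = 2
The new gcd after any change is gcd(2, new_value).
This can be at most 2.
Since 2 = old gcd 2, the gcd can only stay the same or decrease.

Answer: no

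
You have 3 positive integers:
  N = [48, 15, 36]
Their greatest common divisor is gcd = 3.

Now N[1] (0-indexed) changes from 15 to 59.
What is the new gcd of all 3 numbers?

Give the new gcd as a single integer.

Numbers: [48, 15, 36], gcd = 3
Change: index 1, 15 -> 59
gcd of the OTHER numbers (without index 1): gcd([48, 36]) = 12
New gcd = gcd(g_others, new_val) = gcd(12, 59) = 1

Answer: 1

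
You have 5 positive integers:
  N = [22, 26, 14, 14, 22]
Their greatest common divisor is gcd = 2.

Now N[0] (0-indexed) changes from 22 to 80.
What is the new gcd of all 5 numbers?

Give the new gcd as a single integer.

Answer: 2

Derivation:
Numbers: [22, 26, 14, 14, 22], gcd = 2
Change: index 0, 22 -> 80
gcd of the OTHER numbers (without index 0): gcd([26, 14, 14, 22]) = 2
New gcd = gcd(g_others, new_val) = gcd(2, 80) = 2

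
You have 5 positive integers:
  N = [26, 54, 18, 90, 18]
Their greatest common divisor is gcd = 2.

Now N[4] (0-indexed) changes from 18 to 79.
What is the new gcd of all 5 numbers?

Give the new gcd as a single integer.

Answer: 1

Derivation:
Numbers: [26, 54, 18, 90, 18], gcd = 2
Change: index 4, 18 -> 79
gcd of the OTHER numbers (without index 4): gcd([26, 54, 18, 90]) = 2
New gcd = gcd(g_others, new_val) = gcd(2, 79) = 1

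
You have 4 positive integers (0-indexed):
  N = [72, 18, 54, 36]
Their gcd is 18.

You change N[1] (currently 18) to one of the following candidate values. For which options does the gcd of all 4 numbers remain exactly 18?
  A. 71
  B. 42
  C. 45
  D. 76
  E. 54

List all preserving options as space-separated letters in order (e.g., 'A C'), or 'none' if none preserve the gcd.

Answer: E

Derivation:
Old gcd = 18; gcd of others (without N[1]) = 18
New gcd for candidate v: gcd(18, v). Preserves old gcd iff gcd(18, v) = 18.
  Option A: v=71, gcd(18,71)=1 -> changes
  Option B: v=42, gcd(18,42)=6 -> changes
  Option C: v=45, gcd(18,45)=9 -> changes
  Option D: v=76, gcd(18,76)=2 -> changes
  Option E: v=54, gcd(18,54)=18 -> preserves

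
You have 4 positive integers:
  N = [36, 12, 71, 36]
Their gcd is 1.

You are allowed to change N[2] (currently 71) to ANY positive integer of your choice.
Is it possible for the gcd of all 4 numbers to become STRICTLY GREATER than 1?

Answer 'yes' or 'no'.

Current gcd = 1
gcd of all OTHER numbers (without N[2]=71): gcd([36, 12, 36]) = 12
The new gcd after any change is gcd(12, new_value).
This can be at most 12.
Since 12 > old gcd 1, the gcd CAN increase (e.g., set N[2] = 12).

Answer: yes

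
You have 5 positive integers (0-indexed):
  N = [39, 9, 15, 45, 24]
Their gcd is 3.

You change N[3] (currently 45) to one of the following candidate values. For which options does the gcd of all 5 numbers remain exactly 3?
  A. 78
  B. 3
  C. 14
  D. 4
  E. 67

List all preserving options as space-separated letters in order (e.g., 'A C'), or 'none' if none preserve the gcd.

Old gcd = 3; gcd of others (without N[3]) = 3
New gcd for candidate v: gcd(3, v). Preserves old gcd iff gcd(3, v) = 3.
  Option A: v=78, gcd(3,78)=3 -> preserves
  Option B: v=3, gcd(3,3)=3 -> preserves
  Option C: v=14, gcd(3,14)=1 -> changes
  Option D: v=4, gcd(3,4)=1 -> changes
  Option E: v=67, gcd(3,67)=1 -> changes

Answer: A B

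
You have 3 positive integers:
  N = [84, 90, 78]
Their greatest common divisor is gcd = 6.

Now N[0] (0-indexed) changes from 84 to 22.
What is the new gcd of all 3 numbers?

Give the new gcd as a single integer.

Numbers: [84, 90, 78], gcd = 6
Change: index 0, 84 -> 22
gcd of the OTHER numbers (without index 0): gcd([90, 78]) = 6
New gcd = gcd(g_others, new_val) = gcd(6, 22) = 2

Answer: 2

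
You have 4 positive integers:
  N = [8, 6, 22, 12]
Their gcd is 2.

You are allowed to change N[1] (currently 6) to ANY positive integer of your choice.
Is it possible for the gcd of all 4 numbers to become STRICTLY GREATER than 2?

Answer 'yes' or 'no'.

Answer: no

Derivation:
Current gcd = 2
gcd of all OTHER numbers (without N[1]=6): gcd([8, 22, 12]) = 2
The new gcd after any change is gcd(2, new_value).
This can be at most 2.
Since 2 = old gcd 2, the gcd can only stay the same or decrease.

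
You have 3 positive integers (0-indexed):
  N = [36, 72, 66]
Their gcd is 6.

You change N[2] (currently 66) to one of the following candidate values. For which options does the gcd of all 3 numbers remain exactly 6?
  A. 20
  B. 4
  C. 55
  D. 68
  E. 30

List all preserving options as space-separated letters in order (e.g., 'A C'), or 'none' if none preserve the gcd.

Answer: E

Derivation:
Old gcd = 6; gcd of others (without N[2]) = 36
New gcd for candidate v: gcd(36, v). Preserves old gcd iff gcd(36, v) = 6.
  Option A: v=20, gcd(36,20)=4 -> changes
  Option B: v=4, gcd(36,4)=4 -> changes
  Option C: v=55, gcd(36,55)=1 -> changes
  Option D: v=68, gcd(36,68)=4 -> changes
  Option E: v=30, gcd(36,30)=6 -> preserves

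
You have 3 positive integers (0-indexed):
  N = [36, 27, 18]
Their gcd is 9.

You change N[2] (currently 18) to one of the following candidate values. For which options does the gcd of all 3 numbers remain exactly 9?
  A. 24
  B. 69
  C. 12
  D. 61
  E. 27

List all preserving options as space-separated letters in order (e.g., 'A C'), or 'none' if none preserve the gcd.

Old gcd = 9; gcd of others (without N[2]) = 9
New gcd for candidate v: gcd(9, v). Preserves old gcd iff gcd(9, v) = 9.
  Option A: v=24, gcd(9,24)=3 -> changes
  Option B: v=69, gcd(9,69)=3 -> changes
  Option C: v=12, gcd(9,12)=3 -> changes
  Option D: v=61, gcd(9,61)=1 -> changes
  Option E: v=27, gcd(9,27)=9 -> preserves

Answer: E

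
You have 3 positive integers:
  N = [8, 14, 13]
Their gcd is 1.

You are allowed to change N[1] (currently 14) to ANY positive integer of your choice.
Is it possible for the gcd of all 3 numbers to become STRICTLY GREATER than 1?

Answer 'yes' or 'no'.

Current gcd = 1
gcd of all OTHER numbers (without N[1]=14): gcd([8, 13]) = 1
The new gcd after any change is gcd(1, new_value).
This can be at most 1.
Since 1 = old gcd 1, the gcd can only stay the same or decrease.

Answer: no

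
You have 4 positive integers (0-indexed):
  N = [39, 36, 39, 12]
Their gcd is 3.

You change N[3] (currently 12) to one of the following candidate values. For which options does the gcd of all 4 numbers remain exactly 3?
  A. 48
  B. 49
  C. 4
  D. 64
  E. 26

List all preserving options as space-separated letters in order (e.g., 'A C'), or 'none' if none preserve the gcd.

Answer: A

Derivation:
Old gcd = 3; gcd of others (without N[3]) = 3
New gcd for candidate v: gcd(3, v). Preserves old gcd iff gcd(3, v) = 3.
  Option A: v=48, gcd(3,48)=3 -> preserves
  Option B: v=49, gcd(3,49)=1 -> changes
  Option C: v=4, gcd(3,4)=1 -> changes
  Option D: v=64, gcd(3,64)=1 -> changes
  Option E: v=26, gcd(3,26)=1 -> changes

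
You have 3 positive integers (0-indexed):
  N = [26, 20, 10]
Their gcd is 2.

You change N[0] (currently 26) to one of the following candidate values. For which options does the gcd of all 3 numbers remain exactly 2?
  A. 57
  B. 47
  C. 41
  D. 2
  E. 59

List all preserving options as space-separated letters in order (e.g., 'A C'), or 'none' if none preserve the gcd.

Answer: D

Derivation:
Old gcd = 2; gcd of others (without N[0]) = 10
New gcd for candidate v: gcd(10, v). Preserves old gcd iff gcd(10, v) = 2.
  Option A: v=57, gcd(10,57)=1 -> changes
  Option B: v=47, gcd(10,47)=1 -> changes
  Option C: v=41, gcd(10,41)=1 -> changes
  Option D: v=2, gcd(10,2)=2 -> preserves
  Option E: v=59, gcd(10,59)=1 -> changes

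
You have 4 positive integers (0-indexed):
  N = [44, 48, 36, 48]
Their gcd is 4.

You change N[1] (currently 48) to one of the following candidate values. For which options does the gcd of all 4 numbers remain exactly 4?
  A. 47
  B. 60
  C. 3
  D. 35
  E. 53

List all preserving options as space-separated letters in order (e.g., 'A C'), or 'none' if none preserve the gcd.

Old gcd = 4; gcd of others (without N[1]) = 4
New gcd for candidate v: gcd(4, v). Preserves old gcd iff gcd(4, v) = 4.
  Option A: v=47, gcd(4,47)=1 -> changes
  Option B: v=60, gcd(4,60)=4 -> preserves
  Option C: v=3, gcd(4,3)=1 -> changes
  Option D: v=35, gcd(4,35)=1 -> changes
  Option E: v=53, gcd(4,53)=1 -> changes

Answer: B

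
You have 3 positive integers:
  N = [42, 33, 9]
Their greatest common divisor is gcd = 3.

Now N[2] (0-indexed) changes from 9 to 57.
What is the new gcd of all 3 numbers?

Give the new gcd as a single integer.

Answer: 3

Derivation:
Numbers: [42, 33, 9], gcd = 3
Change: index 2, 9 -> 57
gcd of the OTHER numbers (without index 2): gcd([42, 33]) = 3
New gcd = gcd(g_others, new_val) = gcd(3, 57) = 3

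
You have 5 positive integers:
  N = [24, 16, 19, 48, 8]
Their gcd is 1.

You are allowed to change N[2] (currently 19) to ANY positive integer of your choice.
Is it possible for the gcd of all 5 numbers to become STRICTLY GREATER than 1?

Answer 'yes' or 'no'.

Answer: yes

Derivation:
Current gcd = 1
gcd of all OTHER numbers (without N[2]=19): gcd([24, 16, 48, 8]) = 8
The new gcd after any change is gcd(8, new_value).
This can be at most 8.
Since 8 > old gcd 1, the gcd CAN increase (e.g., set N[2] = 8).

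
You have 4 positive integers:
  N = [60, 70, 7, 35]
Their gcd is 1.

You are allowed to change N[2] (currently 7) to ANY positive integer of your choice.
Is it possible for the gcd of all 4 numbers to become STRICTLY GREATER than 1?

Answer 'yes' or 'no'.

Current gcd = 1
gcd of all OTHER numbers (without N[2]=7): gcd([60, 70, 35]) = 5
The new gcd after any change is gcd(5, new_value).
This can be at most 5.
Since 5 > old gcd 1, the gcd CAN increase (e.g., set N[2] = 5).

Answer: yes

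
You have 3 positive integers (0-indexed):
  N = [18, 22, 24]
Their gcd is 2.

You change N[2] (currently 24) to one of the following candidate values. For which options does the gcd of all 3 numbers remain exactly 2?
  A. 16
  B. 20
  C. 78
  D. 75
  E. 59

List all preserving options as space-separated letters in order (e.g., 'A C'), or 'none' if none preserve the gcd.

Old gcd = 2; gcd of others (without N[2]) = 2
New gcd for candidate v: gcd(2, v). Preserves old gcd iff gcd(2, v) = 2.
  Option A: v=16, gcd(2,16)=2 -> preserves
  Option B: v=20, gcd(2,20)=2 -> preserves
  Option C: v=78, gcd(2,78)=2 -> preserves
  Option D: v=75, gcd(2,75)=1 -> changes
  Option E: v=59, gcd(2,59)=1 -> changes

Answer: A B C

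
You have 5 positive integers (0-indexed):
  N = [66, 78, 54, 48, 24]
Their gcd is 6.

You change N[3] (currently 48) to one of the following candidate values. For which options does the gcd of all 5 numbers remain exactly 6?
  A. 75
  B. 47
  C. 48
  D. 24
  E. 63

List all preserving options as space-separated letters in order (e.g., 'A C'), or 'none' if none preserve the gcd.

Answer: C D

Derivation:
Old gcd = 6; gcd of others (without N[3]) = 6
New gcd for candidate v: gcd(6, v). Preserves old gcd iff gcd(6, v) = 6.
  Option A: v=75, gcd(6,75)=3 -> changes
  Option B: v=47, gcd(6,47)=1 -> changes
  Option C: v=48, gcd(6,48)=6 -> preserves
  Option D: v=24, gcd(6,24)=6 -> preserves
  Option E: v=63, gcd(6,63)=3 -> changes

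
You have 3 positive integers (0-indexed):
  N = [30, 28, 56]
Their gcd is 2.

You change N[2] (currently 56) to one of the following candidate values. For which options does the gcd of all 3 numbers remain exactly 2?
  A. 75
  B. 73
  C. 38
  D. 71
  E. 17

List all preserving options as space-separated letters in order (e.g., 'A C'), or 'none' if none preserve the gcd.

Answer: C

Derivation:
Old gcd = 2; gcd of others (without N[2]) = 2
New gcd for candidate v: gcd(2, v). Preserves old gcd iff gcd(2, v) = 2.
  Option A: v=75, gcd(2,75)=1 -> changes
  Option B: v=73, gcd(2,73)=1 -> changes
  Option C: v=38, gcd(2,38)=2 -> preserves
  Option D: v=71, gcd(2,71)=1 -> changes
  Option E: v=17, gcd(2,17)=1 -> changes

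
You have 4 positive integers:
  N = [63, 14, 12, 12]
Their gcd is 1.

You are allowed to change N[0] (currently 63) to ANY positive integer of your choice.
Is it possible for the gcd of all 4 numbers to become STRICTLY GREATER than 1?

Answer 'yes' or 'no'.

Current gcd = 1
gcd of all OTHER numbers (without N[0]=63): gcd([14, 12, 12]) = 2
The new gcd after any change is gcd(2, new_value).
This can be at most 2.
Since 2 > old gcd 1, the gcd CAN increase (e.g., set N[0] = 2).

Answer: yes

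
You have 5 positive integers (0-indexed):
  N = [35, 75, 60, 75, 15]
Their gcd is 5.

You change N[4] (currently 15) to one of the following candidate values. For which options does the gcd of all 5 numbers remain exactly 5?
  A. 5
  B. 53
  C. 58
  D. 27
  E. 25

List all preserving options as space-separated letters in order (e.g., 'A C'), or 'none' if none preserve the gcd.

Answer: A E

Derivation:
Old gcd = 5; gcd of others (without N[4]) = 5
New gcd for candidate v: gcd(5, v). Preserves old gcd iff gcd(5, v) = 5.
  Option A: v=5, gcd(5,5)=5 -> preserves
  Option B: v=53, gcd(5,53)=1 -> changes
  Option C: v=58, gcd(5,58)=1 -> changes
  Option D: v=27, gcd(5,27)=1 -> changes
  Option E: v=25, gcd(5,25)=5 -> preserves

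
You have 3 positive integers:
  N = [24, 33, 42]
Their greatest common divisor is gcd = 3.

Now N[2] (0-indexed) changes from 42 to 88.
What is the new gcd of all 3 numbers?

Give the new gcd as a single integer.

Numbers: [24, 33, 42], gcd = 3
Change: index 2, 42 -> 88
gcd of the OTHER numbers (without index 2): gcd([24, 33]) = 3
New gcd = gcd(g_others, new_val) = gcd(3, 88) = 1

Answer: 1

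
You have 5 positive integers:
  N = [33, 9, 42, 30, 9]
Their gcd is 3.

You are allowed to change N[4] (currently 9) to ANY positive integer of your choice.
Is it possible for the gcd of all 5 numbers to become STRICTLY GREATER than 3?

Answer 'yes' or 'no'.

Current gcd = 3
gcd of all OTHER numbers (without N[4]=9): gcd([33, 9, 42, 30]) = 3
The new gcd after any change is gcd(3, new_value).
This can be at most 3.
Since 3 = old gcd 3, the gcd can only stay the same or decrease.

Answer: no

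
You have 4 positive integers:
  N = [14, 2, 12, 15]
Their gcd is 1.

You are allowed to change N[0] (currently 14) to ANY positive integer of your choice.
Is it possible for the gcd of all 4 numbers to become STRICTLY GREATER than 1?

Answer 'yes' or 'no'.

Current gcd = 1
gcd of all OTHER numbers (without N[0]=14): gcd([2, 12, 15]) = 1
The new gcd after any change is gcd(1, new_value).
This can be at most 1.
Since 1 = old gcd 1, the gcd can only stay the same or decrease.

Answer: no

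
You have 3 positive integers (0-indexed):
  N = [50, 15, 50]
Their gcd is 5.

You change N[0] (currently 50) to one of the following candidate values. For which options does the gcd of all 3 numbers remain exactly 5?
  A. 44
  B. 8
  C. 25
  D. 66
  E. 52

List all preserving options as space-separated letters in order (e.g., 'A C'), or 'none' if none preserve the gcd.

Old gcd = 5; gcd of others (without N[0]) = 5
New gcd for candidate v: gcd(5, v). Preserves old gcd iff gcd(5, v) = 5.
  Option A: v=44, gcd(5,44)=1 -> changes
  Option B: v=8, gcd(5,8)=1 -> changes
  Option C: v=25, gcd(5,25)=5 -> preserves
  Option D: v=66, gcd(5,66)=1 -> changes
  Option E: v=52, gcd(5,52)=1 -> changes

Answer: C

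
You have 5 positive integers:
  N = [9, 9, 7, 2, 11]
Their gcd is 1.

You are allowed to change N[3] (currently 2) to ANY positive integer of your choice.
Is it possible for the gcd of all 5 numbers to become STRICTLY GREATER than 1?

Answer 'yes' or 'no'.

Answer: no

Derivation:
Current gcd = 1
gcd of all OTHER numbers (without N[3]=2): gcd([9, 9, 7, 11]) = 1
The new gcd after any change is gcd(1, new_value).
This can be at most 1.
Since 1 = old gcd 1, the gcd can only stay the same or decrease.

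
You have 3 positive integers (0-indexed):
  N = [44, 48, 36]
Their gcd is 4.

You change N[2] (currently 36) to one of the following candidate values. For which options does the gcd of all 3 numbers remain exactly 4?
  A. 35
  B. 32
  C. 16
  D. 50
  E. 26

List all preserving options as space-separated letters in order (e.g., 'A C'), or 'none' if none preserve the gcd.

Old gcd = 4; gcd of others (without N[2]) = 4
New gcd for candidate v: gcd(4, v). Preserves old gcd iff gcd(4, v) = 4.
  Option A: v=35, gcd(4,35)=1 -> changes
  Option B: v=32, gcd(4,32)=4 -> preserves
  Option C: v=16, gcd(4,16)=4 -> preserves
  Option D: v=50, gcd(4,50)=2 -> changes
  Option E: v=26, gcd(4,26)=2 -> changes

Answer: B C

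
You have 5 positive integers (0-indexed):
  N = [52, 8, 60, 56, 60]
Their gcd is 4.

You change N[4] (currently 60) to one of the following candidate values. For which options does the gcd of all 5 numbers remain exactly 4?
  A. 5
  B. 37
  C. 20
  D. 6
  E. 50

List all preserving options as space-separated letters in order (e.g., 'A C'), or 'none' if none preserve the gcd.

Answer: C

Derivation:
Old gcd = 4; gcd of others (without N[4]) = 4
New gcd for candidate v: gcd(4, v). Preserves old gcd iff gcd(4, v) = 4.
  Option A: v=5, gcd(4,5)=1 -> changes
  Option B: v=37, gcd(4,37)=1 -> changes
  Option C: v=20, gcd(4,20)=4 -> preserves
  Option D: v=6, gcd(4,6)=2 -> changes
  Option E: v=50, gcd(4,50)=2 -> changes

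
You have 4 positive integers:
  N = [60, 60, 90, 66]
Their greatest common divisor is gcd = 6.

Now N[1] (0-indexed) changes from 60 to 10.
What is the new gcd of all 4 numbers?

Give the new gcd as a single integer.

Answer: 2

Derivation:
Numbers: [60, 60, 90, 66], gcd = 6
Change: index 1, 60 -> 10
gcd of the OTHER numbers (without index 1): gcd([60, 90, 66]) = 6
New gcd = gcd(g_others, new_val) = gcd(6, 10) = 2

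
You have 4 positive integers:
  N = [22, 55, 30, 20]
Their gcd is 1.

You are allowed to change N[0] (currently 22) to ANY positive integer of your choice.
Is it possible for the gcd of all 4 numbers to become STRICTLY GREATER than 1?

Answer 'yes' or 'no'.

Answer: yes

Derivation:
Current gcd = 1
gcd of all OTHER numbers (without N[0]=22): gcd([55, 30, 20]) = 5
The new gcd after any change is gcd(5, new_value).
This can be at most 5.
Since 5 > old gcd 1, the gcd CAN increase (e.g., set N[0] = 5).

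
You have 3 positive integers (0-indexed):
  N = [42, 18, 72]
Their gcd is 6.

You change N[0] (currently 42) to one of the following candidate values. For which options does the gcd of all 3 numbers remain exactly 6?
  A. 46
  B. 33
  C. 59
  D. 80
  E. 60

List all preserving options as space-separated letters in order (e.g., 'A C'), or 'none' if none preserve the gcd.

Answer: E

Derivation:
Old gcd = 6; gcd of others (without N[0]) = 18
New gcd for candidate v: gcd(18, v). Preserves old gcd iff gcd(18, v) = 6.
  Option A: v=46, gcd(18,46)=2 -> changes
  Option B: v=33, gcd(18,33)=3 -> changes
  Option C: v=59, gcd(18,59)=1 -> changes
  Option D: v=80, gcd(18,80)=2 -> changes
  Option E: v=60, gcd(18,60)=6 -> preserves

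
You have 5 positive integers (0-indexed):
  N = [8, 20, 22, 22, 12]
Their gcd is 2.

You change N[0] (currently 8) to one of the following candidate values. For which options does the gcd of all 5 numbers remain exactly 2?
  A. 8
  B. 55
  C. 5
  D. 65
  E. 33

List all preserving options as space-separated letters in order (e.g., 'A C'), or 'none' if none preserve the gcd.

Answer: A

Derivation:
Old gcd = 2; gcd of others (without N[0]) = 2
New gcd for candidate v: gcd(2, v). Preserves old gcd iff gcd(2, v) = 2.
  Option A: v=8, gcd(2,8)=2 -> preserves
  Option B: v=55, gcd(2,55)=1 -> changes
  Option C: v=5, gcd(2,5)=1 -> changes
  Option D: v=65, gcd(2,65)=1 -> changes
  Option E: v=33, gcd(2,33)=1 -> changes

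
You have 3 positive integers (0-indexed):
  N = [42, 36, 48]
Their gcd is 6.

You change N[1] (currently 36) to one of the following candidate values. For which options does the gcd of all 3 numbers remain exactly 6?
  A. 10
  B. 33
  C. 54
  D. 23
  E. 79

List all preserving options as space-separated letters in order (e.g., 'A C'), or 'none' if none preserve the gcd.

Answer: C

Derivation:
Old gcd = 6; gcd of others (without N[1]) = 6
New gcd for candidate v: gcd(6, v). Preserves old gcd iff gcd(6, v) = 6.
  Option A: v=10, gcd(6,10)=2 -> changes
  Option B: v=33, gcd(6,33)=3 -> changes
  Option C: v=54, gcd(6,54)=6 -> preserves
  Option D: v=23, gcd(6,23)=1 -> changes
  Option E: v=79, gcd(6,79)=1 -> changes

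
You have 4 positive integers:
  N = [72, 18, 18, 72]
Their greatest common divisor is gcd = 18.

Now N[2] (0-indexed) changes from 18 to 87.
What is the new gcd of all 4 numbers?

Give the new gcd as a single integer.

Numbers: [72, 18, 18, 72], gcd = 18
Change: index 2, 18 -> 87
gcd of the OTHER numbers (without index 2): gcd([72, 18, 72]) = 18
New gcd = gcd(g_others, new_val) = gcd(18, 87) = 3

Answer: 3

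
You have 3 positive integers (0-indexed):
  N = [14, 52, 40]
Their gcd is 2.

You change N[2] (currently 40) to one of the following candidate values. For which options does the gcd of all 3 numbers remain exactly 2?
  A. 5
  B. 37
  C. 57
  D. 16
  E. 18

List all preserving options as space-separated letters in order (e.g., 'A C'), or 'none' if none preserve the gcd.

Old gcd = 2; gcd of others (without N[2]) = 2
New gcd for candidate v: gcd(2, v). Preserves old gcd iff gcd(2, v) = 2.
  Option A: v=5, gcd(2,5)=1 -> changes
  Option B: v=37, gcd(2,37)=1 -> changes
  Option C: v=57, gcd(2,57)=1 -> changes
  Option D: v=16, gcd(2,16)=2 -> preserves
  Option E: v=18, gcd(2,18)=2 -> preserves

Answer: D E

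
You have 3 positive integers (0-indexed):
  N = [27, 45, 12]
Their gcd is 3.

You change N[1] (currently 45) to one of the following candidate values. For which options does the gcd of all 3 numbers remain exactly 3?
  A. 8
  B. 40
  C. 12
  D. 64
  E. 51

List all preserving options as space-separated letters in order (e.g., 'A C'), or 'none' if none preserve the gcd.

Answer: C E

Derivation:
Old gcd = 3; gcd of others (without N[1]) = 3
New gcd for candidate v: gcd(3, v). Preserves old gcd iff gcd(3, v) = 3.
  Option A: v=8, gcd(3,8)=1 -> changes
  Option B: v=40, gcd(3,40)=1 -> changes
  Option C: v=12, gcd(3,12)=3 -> preserves
  Option D: v=64, gcd(3,64)=1 -> changes
  Option E: v=51, gcd(3,51)=3 -> preserves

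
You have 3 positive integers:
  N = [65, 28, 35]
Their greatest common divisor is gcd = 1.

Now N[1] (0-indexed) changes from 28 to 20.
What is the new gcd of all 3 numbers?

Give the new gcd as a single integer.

Answer: 5

Derivation:
Numbers: [65, 28, 35], gcd = 1
Change: index 1, 28 -> 20
gcd of the OTHER numbers (without index 1): gcd([65, 35]) = 5
New gcd = gcd(g_others, new_val) = gcd(5, 20) = 5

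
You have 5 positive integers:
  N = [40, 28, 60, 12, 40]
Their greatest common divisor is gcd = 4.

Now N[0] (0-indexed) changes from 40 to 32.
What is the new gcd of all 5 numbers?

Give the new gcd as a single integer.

Answer: 4

Derivation:
Numbers: [40, 28, 60, 12, 40], gcd = 4
Change: index 0, 40 -> 32
gcd of the OTHER numbers (without index 0): gcd([28, 60, 12, 40]) = 4
New gcd = gcd(g_others, new_val) = gcd(4, 32) = 4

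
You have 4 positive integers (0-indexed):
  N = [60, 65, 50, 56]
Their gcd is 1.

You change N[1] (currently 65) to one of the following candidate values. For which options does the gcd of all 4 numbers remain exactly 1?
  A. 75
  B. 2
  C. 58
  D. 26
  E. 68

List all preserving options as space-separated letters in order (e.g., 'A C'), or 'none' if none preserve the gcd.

Answer: A

Derivation:
Old gcd = 1; gcd of others (without N[1]) = 2
New gcd for candidate v: gcd(2, v). Preserves old gcd iff gcd(2, v) = 1.
  Option A: v=75, gcd(2,75)=1 -> preserves
  Option B: v=2, gcd(2,2)=2 -> changes
  Option C: v=58, gcd(2,58)=2 -> changes
  Option D: v=26, gcd(2,26)=2 -> changes
  Option E: v=68, gcd(2,68)=2 -> changes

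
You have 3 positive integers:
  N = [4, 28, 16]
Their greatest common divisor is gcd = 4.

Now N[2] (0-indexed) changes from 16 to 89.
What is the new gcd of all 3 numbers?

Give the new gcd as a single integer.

Numbers: [4, 28, 16], gcd = 4
Change: index 2, 16 -> 89
gcd of the OTHER numbers (without index 2): gcd([4, 28]) = 4
New gcd = gcd(g_others, new_val) = gcd(4, 89) = 1

Answer: 1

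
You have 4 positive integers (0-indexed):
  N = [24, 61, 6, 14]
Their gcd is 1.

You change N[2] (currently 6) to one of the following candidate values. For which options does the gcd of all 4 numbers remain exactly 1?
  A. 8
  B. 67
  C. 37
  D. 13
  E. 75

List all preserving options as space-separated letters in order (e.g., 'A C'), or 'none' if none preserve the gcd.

Old gcd = 1; gcd of others (without N[2]) = 1
New gcd for candidate v: gcd(1, v). Preserves old gcd iff gcd(1, v) = 1.
  Option A: v=8, gcd(1,8)=1 -> preserves
  Option B: v=67, gcd(1,67)=1 -> preserves
  Option C: v=37, gcd(1,37)=1 -> preserves
  Option D: v=13, gcd(1,13)=1 -> preserves
  Option E: v=75, gcd(1,75)=1 -> preserves

Answer: A B C D E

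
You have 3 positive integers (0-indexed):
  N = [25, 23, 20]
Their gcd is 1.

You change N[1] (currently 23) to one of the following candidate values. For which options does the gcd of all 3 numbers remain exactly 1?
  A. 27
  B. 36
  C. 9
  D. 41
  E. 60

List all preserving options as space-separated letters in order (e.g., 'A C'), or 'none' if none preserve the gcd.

Old gcd = 1; gcd of others (without N[1]) = 5
New gcd for candidate v: gcd(5, v). Preserves old gcd iff gcd(5, v) = 1.
  Option A: v=27, gcd(5,27)=1 -> preserves
  Option B: v=36, gcd(5,36)=1 -> preserves
  Option C: v=9, gcd(5,9)=1 -> preserves
  Option D: v=41, gcd(5,41)=1 -> preserves
  Option E: v=60, gcd(5,60)=5 -> changes

Answer: A B C D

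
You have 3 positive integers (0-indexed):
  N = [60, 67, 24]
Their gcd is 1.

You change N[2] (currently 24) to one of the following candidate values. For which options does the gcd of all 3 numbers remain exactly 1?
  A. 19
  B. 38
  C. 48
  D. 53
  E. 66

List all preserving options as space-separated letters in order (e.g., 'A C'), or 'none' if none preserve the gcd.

Old gcd = 1; gcd of others (without N[2]) = 1
New gcd for candidate v: gcd(1, v). Preserves old gcd iff gcd(1, v) = 1.
  Option A: v=19, gcd(1,19)=1 -> preserves
  Option B: v=38, gcd(1,38)=1 -> preserves
  Option C: v=48, gcd(1,48)=1 -> preserves
  Option D: v=53, gcd(1,53)=1 -> preserves
  Option E: v=66, gcd(1,66)=1 -> preserves

Answer: A B C D E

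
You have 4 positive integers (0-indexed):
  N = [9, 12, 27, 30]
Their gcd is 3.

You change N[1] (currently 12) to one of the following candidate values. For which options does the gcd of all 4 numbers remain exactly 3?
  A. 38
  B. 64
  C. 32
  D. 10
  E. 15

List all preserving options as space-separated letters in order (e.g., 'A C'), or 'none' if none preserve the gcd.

Old gcd = 3; gcd of others (without N[1]) = 3
New gcd for candidate v: gcd(3, v). Preserves old gcd iff gcd(3, v) = 3.
  Option A: v=38, gcd(3,38)=1 -> changes
  Option B: v=64, gcd(3,64)=1 -> changes
  Option C: v=32, gcd(3,32)=1 -> changes
  Option D: v=10, gcd(3,10)=1 -> changes
  Option E: v=15, gcd(3,15)=3 -> preserves

Answer: E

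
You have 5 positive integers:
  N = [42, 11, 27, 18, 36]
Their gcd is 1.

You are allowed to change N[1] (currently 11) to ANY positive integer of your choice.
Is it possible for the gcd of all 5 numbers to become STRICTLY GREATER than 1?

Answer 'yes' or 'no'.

Answer: yes

Derivation:
Current gcd = 1
gcd of all OTHER numbers (without N[1]=11): gcd([42, 27, 18, 36]) = 3
The new gcd after any change is gcd(3, new_value).
This can be at most 3.
Since 3 > old gcd 1, the gcd CAN increase (e.g., set N[1] = 3).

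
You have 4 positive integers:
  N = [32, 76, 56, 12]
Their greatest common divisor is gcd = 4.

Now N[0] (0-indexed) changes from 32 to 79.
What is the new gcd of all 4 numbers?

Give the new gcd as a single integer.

Numbers: [32, 76, 56, 12], gcd = 4
Change: index 0, 32 -> 79
gcd of the OTHER numbers (without index 0): gcd([76, 56, 12]) = 4
New gcd = gcd(g_others, new_val) = gcd(4, 79) = 1

Answer: 1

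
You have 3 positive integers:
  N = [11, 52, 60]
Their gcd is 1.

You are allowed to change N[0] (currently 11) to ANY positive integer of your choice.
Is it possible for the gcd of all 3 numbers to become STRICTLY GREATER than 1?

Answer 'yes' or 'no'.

Current gcd = 1
gcd of all OTHER numbers (without N[0]=11): gcd([52, 60]) = 4
The new gcd after any change is gcd(4, new_value).
This can be at most 4.
Since 4 > old gcd 1, the gcd CAN increase (e.g., set N[0] = 4).

Answer: yes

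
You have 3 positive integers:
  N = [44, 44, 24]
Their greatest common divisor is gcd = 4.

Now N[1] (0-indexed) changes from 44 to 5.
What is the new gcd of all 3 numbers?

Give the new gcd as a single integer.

Numbers: [44, 44, 24], gcd = 4
Change: index 1, 44 -> 5
gcd of the OTHER numbers (without index 1): gcd([44, 24]) = 4
New gcd = gcd(g_others, new_val) = gcd(4, 5) = 1

Answer: 1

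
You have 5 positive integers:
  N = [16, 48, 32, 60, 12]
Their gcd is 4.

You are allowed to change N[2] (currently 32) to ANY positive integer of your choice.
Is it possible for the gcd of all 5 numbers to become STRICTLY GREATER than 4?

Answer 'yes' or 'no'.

Answer: no

Derivation:
Current gcd = 4
gcd of all OTHER numbers (without N[2]=32): gcd([16, 48, 60, 12]) = 4
The new gcd after any change is gcd(4, new_value).
This can be at most 4.
Since 4 = old gcd 4, the gcd can only stay the same or decrease.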